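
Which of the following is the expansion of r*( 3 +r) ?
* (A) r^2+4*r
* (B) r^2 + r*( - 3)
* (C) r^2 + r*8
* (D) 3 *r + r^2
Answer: D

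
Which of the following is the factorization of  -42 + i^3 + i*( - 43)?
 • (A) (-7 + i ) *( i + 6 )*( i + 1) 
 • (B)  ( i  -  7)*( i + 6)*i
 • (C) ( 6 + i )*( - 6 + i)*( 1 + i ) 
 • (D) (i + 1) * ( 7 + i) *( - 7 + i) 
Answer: A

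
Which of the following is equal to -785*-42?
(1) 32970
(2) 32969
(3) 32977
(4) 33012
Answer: 1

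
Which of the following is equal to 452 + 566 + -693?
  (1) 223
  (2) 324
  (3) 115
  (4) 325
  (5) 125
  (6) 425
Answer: 4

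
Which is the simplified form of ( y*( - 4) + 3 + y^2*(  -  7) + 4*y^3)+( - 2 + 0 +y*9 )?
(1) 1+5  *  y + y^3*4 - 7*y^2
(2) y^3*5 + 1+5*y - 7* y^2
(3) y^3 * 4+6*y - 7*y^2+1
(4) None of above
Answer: 1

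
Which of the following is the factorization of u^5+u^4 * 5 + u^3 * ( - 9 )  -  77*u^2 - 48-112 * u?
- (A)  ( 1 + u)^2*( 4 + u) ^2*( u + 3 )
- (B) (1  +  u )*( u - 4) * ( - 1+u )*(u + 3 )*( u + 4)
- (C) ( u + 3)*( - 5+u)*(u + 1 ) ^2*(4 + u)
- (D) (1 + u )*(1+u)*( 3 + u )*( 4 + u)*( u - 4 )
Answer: D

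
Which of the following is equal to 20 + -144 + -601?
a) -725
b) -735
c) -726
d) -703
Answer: a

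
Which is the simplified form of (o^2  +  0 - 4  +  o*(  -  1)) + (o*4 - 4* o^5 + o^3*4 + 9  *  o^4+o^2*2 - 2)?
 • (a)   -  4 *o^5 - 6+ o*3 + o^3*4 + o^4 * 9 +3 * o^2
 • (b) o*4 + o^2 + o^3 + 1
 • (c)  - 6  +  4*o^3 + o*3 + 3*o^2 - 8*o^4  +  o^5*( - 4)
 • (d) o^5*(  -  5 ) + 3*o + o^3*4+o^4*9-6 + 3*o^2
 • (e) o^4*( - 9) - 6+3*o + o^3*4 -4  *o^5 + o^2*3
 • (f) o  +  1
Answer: a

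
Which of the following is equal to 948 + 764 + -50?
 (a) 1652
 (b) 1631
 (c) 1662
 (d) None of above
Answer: c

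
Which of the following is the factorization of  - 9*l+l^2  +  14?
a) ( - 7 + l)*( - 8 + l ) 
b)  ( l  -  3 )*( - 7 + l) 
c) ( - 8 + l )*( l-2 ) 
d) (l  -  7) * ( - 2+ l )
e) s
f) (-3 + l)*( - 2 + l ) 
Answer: d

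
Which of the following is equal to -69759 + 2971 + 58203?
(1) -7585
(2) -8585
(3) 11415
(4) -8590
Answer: 2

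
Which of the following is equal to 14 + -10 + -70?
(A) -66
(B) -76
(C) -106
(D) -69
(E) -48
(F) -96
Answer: A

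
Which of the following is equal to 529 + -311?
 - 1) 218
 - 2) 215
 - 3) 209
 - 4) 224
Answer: 1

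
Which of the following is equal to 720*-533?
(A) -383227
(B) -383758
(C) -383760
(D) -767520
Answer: C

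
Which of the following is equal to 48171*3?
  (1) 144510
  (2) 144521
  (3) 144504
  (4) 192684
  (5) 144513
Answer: 5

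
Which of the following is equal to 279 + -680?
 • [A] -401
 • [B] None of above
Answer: A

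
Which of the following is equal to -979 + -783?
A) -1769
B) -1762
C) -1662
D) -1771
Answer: B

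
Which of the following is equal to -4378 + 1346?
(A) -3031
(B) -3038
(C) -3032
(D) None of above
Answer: C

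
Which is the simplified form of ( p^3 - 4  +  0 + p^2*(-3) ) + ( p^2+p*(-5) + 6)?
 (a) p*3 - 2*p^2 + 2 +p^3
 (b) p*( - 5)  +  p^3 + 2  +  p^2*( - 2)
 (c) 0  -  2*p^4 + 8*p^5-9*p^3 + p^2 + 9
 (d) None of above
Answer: b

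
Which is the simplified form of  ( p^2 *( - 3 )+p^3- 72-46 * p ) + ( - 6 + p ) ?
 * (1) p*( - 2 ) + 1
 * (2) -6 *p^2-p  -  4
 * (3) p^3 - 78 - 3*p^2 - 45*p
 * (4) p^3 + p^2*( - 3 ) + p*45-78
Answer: 3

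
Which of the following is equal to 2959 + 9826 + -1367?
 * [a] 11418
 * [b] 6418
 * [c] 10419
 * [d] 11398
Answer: a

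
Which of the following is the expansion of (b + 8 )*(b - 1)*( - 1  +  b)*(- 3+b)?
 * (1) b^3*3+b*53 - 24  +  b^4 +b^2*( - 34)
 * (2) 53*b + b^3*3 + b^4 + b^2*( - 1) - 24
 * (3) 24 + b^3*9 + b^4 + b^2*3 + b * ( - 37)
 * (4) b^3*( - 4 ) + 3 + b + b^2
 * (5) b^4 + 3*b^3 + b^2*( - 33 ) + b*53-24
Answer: 5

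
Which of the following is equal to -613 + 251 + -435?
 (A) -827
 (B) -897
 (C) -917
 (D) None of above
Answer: D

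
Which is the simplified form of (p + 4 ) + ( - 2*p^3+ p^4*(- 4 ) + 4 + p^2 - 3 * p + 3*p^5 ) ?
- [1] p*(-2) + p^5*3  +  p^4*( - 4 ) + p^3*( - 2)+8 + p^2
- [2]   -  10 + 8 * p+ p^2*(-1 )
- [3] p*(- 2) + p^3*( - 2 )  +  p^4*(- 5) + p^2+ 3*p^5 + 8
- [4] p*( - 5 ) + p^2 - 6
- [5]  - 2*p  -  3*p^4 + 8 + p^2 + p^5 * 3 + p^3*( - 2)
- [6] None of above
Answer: 1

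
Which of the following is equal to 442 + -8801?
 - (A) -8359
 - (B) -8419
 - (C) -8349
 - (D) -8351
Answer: A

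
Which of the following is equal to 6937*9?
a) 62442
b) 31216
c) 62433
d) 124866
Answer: c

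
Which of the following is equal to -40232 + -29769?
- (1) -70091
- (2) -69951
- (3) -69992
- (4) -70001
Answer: 4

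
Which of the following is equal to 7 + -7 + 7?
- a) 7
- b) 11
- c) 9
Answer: a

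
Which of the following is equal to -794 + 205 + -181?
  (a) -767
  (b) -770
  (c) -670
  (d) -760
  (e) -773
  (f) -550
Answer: b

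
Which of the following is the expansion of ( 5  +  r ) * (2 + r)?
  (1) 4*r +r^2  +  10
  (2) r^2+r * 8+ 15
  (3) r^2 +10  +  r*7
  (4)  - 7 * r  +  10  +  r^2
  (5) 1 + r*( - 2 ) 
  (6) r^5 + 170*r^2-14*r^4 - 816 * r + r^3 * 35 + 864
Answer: 3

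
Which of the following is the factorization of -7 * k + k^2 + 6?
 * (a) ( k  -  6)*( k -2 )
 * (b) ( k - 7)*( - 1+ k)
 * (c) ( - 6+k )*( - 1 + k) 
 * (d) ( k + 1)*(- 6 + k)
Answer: c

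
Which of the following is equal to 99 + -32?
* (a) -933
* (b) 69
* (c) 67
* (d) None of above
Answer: c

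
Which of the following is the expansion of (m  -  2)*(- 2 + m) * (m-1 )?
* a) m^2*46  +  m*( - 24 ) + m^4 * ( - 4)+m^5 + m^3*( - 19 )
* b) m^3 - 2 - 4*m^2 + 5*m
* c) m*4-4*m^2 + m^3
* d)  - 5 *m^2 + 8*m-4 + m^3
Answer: d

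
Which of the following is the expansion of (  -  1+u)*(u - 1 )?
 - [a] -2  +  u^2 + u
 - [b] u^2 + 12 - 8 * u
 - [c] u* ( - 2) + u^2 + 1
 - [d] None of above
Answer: c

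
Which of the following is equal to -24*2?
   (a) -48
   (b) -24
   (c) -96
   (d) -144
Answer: a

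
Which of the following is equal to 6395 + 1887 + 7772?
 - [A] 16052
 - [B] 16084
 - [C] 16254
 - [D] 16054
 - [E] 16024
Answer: D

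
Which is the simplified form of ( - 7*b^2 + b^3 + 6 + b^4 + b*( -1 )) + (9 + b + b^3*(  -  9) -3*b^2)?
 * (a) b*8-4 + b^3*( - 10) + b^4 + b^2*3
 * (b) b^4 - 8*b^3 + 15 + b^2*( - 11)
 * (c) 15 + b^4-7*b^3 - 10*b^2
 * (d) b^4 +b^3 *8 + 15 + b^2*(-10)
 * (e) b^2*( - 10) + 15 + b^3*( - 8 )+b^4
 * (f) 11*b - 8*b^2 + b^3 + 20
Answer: e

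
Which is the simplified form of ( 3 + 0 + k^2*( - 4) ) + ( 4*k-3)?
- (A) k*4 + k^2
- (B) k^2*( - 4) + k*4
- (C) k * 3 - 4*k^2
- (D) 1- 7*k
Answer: B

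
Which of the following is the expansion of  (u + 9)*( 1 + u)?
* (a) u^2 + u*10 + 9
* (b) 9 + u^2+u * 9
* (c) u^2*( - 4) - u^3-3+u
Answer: a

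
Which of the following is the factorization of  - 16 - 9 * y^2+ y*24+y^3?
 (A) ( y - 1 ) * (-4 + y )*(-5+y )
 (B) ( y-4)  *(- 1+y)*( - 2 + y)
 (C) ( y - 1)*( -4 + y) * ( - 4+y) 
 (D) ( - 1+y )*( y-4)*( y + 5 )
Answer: C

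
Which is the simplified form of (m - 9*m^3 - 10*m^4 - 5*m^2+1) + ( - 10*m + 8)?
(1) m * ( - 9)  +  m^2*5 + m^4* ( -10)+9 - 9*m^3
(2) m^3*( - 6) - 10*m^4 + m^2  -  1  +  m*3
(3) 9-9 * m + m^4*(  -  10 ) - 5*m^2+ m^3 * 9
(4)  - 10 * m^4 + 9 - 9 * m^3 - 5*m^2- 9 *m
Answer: 4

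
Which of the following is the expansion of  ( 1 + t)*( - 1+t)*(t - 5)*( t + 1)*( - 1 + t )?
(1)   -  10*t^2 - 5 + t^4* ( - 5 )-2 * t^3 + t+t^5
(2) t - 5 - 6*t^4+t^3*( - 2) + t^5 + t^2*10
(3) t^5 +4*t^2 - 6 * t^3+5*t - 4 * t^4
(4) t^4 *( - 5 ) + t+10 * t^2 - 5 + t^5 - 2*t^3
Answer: 4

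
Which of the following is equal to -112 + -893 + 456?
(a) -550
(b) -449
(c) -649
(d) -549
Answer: d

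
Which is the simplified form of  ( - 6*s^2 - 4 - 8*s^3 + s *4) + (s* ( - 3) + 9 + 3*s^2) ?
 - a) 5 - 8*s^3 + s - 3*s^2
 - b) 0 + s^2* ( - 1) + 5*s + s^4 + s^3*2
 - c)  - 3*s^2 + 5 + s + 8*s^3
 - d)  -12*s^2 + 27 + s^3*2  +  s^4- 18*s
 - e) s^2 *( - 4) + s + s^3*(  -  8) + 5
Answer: a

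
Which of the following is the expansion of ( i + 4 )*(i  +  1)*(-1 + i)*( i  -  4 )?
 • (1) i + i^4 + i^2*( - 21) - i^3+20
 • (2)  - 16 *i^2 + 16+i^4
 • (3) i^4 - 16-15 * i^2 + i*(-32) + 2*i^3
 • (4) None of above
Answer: 4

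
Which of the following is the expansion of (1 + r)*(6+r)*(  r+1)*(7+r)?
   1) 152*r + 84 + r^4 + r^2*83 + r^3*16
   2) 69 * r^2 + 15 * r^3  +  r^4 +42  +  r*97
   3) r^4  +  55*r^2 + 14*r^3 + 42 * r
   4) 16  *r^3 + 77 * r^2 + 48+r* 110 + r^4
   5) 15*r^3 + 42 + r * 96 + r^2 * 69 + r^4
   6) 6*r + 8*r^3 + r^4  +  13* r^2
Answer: 2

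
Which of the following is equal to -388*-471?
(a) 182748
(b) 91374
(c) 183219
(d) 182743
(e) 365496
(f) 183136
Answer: a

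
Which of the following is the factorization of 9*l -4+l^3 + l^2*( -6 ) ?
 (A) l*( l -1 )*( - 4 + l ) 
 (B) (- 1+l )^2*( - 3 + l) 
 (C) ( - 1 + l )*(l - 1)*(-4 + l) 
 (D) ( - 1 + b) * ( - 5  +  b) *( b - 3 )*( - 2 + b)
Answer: C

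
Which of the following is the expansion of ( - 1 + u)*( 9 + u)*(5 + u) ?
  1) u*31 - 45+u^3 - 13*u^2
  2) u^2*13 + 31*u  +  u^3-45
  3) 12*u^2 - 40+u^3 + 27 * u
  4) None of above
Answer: 2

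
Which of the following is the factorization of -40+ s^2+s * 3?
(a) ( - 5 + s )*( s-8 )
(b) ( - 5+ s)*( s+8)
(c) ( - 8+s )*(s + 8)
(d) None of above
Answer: b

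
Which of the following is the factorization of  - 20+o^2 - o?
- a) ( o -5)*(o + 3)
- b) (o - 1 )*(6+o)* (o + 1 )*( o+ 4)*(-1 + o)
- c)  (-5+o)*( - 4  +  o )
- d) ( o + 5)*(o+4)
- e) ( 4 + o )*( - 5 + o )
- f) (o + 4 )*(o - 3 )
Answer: e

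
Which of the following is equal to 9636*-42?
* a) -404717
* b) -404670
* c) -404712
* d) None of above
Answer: c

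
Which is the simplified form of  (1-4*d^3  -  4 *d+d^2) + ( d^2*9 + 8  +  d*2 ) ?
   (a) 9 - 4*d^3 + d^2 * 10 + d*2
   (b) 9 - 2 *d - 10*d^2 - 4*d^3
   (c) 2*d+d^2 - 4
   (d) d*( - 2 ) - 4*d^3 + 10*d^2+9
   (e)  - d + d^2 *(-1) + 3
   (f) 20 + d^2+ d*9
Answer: d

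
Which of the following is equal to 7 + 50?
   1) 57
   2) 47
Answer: 1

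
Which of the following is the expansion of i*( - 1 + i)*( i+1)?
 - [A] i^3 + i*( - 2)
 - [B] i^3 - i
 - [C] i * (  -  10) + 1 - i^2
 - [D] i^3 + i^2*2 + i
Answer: B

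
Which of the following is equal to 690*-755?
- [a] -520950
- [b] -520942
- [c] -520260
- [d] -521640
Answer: a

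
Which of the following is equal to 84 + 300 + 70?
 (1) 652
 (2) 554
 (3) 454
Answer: 3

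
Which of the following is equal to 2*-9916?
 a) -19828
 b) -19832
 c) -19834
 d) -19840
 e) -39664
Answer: b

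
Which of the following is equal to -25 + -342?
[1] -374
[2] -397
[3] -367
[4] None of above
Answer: 3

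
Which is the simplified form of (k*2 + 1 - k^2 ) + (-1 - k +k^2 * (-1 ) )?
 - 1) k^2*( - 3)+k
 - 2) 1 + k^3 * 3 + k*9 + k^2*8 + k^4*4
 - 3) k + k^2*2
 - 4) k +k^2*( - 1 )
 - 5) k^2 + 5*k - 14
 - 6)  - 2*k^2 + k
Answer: 6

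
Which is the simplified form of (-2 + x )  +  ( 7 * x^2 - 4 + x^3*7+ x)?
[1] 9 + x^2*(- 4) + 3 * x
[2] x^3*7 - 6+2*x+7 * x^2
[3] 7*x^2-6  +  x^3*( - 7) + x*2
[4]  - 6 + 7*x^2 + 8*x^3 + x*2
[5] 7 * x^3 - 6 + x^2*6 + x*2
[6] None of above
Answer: 2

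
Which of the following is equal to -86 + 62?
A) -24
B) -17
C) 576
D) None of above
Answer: A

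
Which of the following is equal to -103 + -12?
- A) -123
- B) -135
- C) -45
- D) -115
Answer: D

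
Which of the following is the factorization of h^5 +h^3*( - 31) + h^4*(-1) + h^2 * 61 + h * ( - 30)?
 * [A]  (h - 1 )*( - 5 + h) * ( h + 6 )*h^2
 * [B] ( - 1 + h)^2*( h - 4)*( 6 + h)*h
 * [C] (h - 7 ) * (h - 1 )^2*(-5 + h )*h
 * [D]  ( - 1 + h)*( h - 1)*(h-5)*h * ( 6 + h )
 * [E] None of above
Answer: D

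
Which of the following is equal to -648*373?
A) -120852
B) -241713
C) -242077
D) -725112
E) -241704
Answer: E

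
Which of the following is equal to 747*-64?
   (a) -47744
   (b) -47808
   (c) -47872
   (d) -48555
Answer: b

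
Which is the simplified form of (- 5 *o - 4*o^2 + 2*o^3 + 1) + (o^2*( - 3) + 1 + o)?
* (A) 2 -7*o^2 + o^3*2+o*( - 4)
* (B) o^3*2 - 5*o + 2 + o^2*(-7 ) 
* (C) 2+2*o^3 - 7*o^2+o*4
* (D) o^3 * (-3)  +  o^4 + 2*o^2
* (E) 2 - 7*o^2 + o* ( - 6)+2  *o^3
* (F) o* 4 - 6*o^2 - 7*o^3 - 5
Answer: A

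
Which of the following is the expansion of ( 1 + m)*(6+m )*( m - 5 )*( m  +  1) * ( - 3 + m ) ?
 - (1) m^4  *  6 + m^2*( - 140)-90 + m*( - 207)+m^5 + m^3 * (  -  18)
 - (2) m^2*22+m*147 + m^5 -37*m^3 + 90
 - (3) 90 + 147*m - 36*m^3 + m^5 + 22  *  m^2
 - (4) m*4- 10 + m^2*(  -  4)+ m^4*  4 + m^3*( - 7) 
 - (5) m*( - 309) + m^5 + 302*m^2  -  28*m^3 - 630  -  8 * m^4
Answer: 3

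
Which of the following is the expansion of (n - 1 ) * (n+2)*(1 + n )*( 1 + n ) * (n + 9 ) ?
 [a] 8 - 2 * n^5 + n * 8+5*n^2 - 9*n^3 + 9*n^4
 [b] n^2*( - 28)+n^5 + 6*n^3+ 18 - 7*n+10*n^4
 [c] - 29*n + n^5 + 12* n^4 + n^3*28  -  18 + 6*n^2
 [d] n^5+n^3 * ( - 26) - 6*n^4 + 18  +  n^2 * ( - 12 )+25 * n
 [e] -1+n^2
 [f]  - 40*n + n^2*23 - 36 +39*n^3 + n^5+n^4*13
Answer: c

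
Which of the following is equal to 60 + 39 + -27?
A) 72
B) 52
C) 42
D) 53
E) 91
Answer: A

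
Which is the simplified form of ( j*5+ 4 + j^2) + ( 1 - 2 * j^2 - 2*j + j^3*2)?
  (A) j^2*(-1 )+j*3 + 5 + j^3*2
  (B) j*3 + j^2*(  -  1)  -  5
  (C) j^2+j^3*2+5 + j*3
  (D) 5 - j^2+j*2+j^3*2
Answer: A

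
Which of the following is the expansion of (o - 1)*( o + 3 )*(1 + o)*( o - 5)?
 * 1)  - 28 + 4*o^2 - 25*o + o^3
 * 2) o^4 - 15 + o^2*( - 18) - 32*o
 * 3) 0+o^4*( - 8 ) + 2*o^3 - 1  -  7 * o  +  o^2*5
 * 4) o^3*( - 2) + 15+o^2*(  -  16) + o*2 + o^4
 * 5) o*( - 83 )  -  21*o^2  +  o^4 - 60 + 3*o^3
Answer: 4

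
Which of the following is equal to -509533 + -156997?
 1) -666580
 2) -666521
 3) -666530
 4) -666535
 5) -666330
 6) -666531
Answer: 3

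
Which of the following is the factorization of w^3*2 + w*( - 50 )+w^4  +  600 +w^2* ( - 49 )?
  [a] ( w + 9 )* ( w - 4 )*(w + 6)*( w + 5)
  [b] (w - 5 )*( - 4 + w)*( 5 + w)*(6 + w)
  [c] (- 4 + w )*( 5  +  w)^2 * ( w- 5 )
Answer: b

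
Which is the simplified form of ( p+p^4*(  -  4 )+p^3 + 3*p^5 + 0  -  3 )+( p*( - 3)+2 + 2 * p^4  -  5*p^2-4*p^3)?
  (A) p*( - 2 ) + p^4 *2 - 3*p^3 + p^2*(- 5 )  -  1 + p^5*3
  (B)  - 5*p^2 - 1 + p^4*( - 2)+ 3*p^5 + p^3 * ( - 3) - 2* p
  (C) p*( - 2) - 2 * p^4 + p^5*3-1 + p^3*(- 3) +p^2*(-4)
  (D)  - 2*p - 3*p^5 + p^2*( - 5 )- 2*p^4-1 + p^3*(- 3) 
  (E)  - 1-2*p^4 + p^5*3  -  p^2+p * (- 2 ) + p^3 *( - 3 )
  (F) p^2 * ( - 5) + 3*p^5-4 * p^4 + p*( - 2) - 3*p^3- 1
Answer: B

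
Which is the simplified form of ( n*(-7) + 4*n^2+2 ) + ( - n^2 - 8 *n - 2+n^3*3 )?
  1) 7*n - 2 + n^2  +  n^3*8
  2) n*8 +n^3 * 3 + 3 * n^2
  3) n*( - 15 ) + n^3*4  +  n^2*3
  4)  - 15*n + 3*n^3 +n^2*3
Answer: 4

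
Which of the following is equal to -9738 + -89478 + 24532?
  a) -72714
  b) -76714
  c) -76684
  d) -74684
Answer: d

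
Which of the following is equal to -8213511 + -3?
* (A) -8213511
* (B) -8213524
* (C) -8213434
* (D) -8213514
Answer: D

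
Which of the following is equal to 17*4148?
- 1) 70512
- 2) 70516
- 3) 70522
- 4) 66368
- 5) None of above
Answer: 2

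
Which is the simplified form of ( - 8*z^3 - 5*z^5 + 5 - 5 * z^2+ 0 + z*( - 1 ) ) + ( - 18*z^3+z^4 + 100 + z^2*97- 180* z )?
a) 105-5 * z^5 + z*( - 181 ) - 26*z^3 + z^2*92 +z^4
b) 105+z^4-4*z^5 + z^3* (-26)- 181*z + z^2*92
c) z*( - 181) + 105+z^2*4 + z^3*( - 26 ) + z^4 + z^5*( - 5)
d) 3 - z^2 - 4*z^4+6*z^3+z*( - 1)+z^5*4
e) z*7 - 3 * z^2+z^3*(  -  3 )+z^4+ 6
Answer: a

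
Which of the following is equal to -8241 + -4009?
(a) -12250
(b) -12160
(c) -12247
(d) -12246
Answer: a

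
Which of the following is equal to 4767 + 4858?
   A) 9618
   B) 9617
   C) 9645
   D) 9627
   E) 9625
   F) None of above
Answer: E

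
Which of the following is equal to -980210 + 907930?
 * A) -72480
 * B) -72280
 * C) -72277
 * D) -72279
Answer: B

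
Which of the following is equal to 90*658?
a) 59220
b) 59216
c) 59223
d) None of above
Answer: a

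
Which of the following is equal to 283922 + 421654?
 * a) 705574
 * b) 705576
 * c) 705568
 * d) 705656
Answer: b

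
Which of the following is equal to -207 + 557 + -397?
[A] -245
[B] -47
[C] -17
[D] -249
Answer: B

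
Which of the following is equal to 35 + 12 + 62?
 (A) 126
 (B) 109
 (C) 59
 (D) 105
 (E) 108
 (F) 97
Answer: B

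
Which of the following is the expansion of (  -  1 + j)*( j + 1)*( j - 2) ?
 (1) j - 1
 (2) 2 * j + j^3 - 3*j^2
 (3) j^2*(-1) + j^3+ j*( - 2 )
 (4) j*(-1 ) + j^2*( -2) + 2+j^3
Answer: 4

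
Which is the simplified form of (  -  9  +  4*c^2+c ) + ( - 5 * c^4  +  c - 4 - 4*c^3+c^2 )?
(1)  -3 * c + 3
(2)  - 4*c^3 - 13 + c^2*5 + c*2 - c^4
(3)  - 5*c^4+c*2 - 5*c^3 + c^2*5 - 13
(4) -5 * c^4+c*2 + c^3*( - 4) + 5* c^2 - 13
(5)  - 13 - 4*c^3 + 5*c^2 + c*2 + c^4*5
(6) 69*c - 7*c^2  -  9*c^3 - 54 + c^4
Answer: 4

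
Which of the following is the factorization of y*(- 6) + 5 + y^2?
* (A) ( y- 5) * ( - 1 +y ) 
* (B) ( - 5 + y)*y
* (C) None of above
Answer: A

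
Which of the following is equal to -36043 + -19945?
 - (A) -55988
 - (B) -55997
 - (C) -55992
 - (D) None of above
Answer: A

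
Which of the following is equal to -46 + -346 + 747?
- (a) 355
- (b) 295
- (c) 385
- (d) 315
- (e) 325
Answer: a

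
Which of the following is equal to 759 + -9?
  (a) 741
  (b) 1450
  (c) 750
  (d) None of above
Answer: c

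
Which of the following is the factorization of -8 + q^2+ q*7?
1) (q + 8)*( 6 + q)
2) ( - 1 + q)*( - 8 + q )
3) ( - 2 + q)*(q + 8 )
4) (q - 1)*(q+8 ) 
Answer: 4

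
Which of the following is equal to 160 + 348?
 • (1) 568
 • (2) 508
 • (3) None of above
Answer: 2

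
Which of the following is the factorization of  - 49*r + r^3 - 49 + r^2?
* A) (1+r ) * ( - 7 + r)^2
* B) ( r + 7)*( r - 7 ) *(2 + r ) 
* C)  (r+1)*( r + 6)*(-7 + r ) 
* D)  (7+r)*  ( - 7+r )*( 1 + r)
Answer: D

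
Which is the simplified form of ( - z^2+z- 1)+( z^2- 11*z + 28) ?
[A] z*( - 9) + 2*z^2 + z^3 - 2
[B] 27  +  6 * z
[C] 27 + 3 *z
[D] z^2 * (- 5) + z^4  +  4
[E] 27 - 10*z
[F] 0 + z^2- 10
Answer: E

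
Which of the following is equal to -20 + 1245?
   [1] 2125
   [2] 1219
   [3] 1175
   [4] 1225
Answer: 4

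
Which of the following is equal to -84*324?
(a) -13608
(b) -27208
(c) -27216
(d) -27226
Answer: c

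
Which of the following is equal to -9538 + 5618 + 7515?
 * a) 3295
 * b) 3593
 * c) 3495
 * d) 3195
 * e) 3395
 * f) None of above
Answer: f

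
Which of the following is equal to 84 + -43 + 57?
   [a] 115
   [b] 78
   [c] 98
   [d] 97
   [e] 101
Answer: c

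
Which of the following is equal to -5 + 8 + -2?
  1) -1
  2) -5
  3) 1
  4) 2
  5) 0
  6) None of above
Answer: 3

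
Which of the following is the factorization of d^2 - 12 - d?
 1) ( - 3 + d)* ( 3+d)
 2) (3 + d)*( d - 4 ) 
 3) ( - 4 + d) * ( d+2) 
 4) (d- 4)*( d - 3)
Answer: 2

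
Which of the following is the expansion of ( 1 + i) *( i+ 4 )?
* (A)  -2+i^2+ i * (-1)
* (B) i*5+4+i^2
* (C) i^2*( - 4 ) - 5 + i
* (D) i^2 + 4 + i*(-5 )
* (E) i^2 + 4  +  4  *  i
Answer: B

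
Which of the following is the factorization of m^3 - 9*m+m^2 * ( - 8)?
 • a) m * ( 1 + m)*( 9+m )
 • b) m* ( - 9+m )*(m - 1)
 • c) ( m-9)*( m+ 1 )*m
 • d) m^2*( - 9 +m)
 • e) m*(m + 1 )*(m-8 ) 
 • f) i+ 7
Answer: c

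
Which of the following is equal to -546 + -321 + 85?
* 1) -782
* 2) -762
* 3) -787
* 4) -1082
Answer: 1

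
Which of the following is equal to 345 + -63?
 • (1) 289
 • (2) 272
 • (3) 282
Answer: 3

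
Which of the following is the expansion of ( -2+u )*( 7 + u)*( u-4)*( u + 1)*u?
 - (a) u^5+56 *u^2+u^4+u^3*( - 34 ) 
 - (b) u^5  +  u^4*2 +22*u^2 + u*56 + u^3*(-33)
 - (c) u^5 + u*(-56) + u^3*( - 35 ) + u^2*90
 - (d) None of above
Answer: b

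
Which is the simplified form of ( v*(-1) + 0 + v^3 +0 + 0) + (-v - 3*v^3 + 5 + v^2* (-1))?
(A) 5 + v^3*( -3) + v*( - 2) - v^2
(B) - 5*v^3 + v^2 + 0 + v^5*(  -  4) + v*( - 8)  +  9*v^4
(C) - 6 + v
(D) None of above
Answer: D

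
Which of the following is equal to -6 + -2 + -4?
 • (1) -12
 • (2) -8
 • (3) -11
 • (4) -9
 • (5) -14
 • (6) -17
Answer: 1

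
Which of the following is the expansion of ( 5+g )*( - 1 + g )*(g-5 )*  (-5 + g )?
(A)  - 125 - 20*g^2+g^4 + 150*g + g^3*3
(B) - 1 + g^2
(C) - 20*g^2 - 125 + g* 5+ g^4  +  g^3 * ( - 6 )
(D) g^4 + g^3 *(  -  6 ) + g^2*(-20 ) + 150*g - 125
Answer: D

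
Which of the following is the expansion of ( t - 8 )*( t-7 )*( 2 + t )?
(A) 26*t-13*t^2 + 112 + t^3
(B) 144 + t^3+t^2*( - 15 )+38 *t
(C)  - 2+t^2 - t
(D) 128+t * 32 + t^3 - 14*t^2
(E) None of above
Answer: A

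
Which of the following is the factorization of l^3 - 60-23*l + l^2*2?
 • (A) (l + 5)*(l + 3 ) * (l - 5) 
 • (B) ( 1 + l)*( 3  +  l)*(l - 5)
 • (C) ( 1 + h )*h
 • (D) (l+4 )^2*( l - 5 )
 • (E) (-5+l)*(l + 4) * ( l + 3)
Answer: E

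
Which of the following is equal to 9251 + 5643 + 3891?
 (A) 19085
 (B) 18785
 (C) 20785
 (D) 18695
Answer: B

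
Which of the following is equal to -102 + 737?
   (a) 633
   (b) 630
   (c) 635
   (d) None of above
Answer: c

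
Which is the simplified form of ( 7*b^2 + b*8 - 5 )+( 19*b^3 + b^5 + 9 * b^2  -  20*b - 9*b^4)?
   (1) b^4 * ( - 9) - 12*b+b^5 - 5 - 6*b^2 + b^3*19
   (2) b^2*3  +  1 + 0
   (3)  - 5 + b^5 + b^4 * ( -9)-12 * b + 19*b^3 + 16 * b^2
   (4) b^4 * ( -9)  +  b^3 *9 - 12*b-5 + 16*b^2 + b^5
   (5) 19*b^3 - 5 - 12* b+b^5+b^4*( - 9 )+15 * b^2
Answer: 3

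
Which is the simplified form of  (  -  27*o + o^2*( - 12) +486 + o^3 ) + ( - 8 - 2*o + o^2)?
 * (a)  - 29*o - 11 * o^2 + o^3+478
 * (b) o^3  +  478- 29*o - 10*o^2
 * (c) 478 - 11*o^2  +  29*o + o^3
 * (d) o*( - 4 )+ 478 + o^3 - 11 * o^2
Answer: a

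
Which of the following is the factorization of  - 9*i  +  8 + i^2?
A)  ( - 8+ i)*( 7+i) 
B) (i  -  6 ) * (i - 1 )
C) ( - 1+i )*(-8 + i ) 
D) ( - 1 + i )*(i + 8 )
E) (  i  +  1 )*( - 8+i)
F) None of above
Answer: C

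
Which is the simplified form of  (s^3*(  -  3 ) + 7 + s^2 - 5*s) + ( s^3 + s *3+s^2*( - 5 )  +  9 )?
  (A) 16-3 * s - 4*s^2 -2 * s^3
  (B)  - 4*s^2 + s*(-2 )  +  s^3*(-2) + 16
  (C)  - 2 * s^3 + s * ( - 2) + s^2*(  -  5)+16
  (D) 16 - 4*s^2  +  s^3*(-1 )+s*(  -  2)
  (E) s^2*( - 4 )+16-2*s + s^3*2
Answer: B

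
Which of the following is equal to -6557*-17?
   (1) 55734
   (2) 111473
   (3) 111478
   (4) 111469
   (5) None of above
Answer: 4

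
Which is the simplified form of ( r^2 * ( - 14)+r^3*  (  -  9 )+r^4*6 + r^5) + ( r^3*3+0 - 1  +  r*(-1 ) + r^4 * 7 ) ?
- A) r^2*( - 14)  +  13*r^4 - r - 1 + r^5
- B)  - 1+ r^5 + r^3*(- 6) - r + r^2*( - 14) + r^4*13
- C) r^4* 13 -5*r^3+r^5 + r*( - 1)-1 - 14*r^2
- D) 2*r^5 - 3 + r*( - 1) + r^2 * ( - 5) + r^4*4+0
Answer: B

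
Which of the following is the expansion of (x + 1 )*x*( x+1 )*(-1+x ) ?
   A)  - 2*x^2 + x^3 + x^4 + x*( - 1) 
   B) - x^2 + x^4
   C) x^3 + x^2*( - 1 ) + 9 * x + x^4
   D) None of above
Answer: D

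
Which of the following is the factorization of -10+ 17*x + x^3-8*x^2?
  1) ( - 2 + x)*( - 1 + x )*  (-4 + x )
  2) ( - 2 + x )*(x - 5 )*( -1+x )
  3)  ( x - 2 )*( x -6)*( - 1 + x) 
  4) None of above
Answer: 2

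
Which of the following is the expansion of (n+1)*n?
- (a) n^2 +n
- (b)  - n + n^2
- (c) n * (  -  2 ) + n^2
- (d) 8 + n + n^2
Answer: a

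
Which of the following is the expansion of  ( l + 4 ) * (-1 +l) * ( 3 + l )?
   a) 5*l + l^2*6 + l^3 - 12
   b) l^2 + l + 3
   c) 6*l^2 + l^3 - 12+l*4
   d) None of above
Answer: a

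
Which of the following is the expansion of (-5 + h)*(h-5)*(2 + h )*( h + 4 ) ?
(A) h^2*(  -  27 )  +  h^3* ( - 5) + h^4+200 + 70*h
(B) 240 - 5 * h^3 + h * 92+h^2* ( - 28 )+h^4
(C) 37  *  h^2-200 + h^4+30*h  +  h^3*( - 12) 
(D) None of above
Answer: D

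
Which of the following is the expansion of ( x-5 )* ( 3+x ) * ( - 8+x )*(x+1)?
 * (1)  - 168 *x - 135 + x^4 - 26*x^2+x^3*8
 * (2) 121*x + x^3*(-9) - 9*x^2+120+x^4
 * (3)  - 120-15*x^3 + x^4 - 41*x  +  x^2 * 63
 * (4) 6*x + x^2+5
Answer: 2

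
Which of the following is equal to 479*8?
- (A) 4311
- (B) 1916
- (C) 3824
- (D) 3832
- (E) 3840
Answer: D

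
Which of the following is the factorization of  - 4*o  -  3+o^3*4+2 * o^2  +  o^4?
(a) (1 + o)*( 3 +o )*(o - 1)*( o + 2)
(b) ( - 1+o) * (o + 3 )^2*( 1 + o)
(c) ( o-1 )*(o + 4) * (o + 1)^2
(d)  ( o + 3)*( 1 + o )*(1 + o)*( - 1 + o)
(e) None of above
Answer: d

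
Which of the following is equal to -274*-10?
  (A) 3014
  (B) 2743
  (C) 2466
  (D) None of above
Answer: D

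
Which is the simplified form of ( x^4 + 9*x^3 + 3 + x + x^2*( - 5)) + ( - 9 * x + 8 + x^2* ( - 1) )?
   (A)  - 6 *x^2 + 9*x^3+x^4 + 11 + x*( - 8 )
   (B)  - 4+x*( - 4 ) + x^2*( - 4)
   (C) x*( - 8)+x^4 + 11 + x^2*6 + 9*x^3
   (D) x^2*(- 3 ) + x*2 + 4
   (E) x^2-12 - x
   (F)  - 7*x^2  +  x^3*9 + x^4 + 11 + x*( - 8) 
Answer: A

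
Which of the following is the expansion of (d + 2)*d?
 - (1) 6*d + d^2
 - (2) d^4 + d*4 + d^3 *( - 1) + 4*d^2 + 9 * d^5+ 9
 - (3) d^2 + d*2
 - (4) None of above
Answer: 3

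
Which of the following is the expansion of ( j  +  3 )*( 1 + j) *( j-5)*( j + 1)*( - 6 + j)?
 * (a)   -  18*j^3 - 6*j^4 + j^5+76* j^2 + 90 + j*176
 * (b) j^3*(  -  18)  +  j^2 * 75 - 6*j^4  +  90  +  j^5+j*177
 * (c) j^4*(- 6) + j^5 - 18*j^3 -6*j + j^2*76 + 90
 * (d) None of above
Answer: d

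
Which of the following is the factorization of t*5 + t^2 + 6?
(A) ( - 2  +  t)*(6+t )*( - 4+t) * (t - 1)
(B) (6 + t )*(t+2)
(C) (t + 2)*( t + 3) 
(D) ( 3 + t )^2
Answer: C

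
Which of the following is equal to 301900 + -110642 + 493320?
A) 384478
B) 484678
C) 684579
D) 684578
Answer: D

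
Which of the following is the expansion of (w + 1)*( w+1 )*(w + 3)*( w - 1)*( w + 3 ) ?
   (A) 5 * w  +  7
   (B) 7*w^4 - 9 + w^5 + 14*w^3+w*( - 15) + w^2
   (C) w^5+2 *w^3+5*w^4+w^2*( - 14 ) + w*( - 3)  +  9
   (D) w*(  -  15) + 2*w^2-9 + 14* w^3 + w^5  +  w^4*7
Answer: D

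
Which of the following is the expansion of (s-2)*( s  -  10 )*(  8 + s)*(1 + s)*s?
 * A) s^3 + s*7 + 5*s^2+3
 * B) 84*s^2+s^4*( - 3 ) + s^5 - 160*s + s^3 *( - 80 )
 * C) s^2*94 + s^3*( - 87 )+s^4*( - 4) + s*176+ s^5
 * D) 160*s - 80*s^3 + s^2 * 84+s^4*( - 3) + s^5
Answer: D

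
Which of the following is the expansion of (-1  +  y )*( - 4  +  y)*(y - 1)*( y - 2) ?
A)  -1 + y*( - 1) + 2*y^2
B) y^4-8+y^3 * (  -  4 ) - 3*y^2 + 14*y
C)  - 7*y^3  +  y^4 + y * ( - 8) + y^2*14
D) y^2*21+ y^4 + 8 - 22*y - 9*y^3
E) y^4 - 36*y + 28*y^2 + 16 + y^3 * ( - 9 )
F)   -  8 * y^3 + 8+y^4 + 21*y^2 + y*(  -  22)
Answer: F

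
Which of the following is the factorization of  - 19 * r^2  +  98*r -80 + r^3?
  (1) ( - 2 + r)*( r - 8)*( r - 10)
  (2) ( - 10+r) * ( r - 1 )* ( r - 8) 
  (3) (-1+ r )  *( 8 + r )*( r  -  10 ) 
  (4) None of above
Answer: 2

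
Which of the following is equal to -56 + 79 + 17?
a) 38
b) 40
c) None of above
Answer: b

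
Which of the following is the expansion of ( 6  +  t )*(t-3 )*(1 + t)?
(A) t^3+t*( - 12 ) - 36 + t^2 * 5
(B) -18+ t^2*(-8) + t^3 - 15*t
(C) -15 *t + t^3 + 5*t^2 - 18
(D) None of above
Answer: D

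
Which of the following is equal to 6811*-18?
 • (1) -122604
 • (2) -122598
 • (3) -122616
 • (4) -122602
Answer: 2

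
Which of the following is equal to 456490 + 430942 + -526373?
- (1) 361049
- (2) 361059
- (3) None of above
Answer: 2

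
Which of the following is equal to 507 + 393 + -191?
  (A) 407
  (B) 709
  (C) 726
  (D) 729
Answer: B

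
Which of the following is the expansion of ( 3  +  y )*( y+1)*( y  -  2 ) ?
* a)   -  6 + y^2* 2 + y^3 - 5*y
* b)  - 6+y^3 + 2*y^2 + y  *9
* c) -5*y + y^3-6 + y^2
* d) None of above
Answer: a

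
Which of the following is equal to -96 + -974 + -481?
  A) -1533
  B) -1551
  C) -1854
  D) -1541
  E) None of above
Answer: B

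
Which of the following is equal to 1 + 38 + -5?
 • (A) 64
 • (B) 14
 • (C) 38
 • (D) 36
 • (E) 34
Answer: E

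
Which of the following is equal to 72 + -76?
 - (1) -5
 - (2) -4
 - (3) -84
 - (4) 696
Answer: 2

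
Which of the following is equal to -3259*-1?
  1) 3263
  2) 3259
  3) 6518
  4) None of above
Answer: 2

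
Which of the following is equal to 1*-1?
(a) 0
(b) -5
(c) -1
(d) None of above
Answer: c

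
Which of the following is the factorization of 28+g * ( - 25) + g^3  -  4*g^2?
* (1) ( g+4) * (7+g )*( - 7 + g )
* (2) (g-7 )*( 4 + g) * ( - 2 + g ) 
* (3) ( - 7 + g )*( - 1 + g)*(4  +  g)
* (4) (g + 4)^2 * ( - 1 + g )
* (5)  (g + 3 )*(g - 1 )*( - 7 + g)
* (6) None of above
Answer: 3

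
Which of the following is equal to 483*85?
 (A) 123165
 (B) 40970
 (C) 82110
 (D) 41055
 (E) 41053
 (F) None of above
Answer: D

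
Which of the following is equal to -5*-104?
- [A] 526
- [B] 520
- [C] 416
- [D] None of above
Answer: B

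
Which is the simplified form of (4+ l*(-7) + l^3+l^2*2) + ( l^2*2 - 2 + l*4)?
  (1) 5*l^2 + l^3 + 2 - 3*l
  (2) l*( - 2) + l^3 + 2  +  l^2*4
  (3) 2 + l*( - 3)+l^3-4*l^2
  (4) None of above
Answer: 4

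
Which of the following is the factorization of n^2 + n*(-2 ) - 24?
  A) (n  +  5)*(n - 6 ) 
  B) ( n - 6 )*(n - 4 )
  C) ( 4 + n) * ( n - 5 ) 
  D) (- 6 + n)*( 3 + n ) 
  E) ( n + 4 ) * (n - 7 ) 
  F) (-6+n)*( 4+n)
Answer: F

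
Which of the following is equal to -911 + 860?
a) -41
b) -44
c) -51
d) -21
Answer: c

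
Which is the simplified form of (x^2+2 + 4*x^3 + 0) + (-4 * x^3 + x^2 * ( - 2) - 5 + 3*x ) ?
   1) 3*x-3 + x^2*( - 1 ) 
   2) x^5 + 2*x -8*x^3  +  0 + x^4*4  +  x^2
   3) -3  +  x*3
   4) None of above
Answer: 1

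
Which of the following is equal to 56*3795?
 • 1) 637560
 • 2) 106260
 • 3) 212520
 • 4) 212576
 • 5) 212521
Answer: 3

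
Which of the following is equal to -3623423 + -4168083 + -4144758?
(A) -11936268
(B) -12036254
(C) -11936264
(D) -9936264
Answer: C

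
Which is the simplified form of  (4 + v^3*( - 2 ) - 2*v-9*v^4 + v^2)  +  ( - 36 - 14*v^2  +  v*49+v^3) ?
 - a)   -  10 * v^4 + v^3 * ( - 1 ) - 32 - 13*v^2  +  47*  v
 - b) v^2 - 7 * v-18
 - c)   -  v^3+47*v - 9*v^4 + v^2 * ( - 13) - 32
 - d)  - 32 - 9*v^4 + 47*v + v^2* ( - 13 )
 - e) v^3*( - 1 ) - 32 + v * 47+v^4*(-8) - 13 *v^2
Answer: c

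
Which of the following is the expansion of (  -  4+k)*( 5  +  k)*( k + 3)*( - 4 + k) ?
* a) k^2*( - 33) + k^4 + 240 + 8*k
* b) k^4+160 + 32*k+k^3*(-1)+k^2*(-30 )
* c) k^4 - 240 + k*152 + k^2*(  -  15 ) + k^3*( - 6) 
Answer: a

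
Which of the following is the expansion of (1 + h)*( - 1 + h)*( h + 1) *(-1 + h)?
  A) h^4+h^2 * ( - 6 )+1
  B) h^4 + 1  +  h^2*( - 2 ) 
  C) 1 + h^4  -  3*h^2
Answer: B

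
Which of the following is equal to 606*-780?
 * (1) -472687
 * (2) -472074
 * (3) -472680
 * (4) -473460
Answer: 3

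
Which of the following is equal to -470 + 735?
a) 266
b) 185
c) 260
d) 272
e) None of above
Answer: e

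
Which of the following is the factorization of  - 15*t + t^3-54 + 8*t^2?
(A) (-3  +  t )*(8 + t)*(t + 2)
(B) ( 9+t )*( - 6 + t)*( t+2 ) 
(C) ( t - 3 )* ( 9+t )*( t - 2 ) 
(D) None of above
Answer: D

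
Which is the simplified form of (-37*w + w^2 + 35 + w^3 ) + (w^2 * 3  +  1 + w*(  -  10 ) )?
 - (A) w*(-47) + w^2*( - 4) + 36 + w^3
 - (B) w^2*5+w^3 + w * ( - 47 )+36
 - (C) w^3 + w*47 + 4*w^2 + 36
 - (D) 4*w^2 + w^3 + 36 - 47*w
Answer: D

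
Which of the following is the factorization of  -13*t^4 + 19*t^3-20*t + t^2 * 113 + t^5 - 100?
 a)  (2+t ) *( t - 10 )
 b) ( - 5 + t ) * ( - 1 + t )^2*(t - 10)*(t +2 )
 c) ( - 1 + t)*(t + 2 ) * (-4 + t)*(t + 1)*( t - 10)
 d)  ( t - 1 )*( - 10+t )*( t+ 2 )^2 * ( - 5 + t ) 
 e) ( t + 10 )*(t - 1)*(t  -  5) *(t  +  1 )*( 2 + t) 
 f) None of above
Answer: f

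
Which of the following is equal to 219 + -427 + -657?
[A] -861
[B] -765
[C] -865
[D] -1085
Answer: C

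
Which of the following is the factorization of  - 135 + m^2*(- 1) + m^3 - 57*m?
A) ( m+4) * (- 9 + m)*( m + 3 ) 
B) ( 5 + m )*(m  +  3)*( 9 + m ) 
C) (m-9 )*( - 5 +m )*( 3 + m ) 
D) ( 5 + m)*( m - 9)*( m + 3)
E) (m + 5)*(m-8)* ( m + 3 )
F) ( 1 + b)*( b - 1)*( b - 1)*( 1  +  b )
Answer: D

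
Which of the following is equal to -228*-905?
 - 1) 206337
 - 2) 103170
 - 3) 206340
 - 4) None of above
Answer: 3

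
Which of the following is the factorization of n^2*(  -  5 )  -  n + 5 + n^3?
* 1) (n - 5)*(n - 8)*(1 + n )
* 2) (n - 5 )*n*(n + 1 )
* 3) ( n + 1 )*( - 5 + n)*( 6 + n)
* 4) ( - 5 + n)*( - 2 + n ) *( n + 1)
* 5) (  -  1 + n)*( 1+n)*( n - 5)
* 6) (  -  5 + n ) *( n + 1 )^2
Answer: 5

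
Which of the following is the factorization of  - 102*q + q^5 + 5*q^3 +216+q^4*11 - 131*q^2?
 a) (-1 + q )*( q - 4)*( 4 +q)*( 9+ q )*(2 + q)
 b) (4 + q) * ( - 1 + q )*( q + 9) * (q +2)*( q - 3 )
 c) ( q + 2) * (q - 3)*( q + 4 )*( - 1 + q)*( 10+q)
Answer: b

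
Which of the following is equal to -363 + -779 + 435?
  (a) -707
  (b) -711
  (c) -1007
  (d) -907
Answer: a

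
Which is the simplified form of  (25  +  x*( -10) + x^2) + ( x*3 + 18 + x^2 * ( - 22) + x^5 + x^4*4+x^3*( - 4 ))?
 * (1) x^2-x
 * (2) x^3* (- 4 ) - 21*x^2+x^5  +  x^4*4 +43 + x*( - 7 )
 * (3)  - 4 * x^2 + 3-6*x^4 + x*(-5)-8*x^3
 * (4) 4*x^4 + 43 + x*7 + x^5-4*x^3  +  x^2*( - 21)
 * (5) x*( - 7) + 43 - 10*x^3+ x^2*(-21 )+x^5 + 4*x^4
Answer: 2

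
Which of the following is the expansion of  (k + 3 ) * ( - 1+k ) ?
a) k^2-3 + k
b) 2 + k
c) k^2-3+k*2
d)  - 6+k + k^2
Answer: c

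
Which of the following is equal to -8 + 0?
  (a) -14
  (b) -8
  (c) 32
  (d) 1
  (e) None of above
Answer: b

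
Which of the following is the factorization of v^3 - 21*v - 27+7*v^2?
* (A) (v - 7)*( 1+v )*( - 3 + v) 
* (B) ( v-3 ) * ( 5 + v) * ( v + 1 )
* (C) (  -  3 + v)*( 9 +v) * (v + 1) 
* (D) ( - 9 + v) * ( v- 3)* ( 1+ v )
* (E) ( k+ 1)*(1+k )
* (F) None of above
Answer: C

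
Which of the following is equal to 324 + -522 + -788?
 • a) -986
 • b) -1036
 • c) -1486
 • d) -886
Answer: a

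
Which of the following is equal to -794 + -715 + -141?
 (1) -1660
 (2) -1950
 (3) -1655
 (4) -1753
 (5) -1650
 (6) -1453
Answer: 5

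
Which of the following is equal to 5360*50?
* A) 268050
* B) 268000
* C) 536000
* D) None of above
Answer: B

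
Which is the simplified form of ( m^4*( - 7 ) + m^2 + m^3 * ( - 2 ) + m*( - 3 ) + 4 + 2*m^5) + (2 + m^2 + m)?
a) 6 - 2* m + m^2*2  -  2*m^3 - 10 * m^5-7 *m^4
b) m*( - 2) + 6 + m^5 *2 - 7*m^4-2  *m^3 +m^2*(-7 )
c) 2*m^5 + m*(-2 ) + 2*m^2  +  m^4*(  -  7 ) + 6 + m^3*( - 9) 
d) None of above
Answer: d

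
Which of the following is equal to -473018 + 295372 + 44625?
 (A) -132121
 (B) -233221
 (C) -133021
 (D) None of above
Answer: C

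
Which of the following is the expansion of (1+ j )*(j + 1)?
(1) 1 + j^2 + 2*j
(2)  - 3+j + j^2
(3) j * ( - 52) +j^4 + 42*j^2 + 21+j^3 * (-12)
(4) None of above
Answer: 1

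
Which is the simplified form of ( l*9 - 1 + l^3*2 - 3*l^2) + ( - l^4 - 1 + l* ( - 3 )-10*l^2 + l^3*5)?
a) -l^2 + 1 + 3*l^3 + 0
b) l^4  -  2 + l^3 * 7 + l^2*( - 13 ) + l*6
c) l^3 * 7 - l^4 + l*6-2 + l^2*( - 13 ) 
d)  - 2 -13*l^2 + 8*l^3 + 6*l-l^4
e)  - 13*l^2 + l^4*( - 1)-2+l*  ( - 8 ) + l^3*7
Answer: c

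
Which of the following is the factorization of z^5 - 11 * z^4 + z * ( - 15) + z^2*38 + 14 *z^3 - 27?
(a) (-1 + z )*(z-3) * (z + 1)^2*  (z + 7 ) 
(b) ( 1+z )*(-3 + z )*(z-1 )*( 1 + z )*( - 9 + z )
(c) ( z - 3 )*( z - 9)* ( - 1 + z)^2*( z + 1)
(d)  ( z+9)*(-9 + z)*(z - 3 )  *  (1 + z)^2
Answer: b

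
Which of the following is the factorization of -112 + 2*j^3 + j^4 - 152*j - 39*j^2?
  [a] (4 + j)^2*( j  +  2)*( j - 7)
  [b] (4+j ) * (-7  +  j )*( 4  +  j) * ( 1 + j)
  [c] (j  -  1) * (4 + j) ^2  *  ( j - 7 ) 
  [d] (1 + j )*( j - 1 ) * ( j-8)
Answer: b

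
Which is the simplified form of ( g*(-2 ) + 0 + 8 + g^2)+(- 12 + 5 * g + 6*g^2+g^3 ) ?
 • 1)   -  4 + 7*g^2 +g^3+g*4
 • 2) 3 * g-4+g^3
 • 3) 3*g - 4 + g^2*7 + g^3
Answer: 3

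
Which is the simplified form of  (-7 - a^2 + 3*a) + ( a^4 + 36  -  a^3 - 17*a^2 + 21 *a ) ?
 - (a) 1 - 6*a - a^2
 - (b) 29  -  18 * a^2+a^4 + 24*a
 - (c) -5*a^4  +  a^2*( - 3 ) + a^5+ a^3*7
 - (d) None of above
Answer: d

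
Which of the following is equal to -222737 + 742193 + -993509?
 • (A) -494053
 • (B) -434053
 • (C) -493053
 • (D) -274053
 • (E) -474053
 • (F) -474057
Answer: E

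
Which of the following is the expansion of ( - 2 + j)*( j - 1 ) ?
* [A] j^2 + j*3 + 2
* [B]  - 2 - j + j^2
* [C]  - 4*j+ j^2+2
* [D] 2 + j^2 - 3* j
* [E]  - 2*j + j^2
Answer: D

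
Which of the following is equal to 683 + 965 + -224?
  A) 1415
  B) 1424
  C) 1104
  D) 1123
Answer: B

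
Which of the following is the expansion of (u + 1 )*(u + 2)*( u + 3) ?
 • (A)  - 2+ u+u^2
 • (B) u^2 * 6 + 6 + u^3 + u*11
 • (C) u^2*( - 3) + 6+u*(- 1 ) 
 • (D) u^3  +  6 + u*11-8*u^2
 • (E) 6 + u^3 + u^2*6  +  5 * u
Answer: B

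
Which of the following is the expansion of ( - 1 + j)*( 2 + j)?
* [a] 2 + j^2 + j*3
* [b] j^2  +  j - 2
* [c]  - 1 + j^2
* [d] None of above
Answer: b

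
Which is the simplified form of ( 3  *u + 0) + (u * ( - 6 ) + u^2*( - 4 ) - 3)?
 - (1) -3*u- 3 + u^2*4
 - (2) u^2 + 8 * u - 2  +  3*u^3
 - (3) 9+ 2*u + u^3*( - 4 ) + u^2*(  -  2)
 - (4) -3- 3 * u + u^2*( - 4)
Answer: 4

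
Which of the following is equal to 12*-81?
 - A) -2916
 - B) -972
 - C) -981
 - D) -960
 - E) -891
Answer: B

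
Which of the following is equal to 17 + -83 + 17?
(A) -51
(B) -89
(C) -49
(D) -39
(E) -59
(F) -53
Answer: C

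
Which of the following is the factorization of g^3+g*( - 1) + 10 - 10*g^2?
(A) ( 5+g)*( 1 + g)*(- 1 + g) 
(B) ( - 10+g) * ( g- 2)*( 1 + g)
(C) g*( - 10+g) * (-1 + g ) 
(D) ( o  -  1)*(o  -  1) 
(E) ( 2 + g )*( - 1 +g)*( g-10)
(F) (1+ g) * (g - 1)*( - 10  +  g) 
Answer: F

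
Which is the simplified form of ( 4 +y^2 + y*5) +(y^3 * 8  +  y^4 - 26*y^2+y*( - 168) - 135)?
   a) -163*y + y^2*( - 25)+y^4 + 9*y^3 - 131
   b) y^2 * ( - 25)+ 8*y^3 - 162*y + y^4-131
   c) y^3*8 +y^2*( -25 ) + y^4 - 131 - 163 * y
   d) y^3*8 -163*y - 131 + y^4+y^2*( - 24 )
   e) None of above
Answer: c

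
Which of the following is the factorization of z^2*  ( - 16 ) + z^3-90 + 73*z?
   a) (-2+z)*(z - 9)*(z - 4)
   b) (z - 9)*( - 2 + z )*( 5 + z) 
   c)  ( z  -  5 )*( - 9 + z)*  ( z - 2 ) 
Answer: c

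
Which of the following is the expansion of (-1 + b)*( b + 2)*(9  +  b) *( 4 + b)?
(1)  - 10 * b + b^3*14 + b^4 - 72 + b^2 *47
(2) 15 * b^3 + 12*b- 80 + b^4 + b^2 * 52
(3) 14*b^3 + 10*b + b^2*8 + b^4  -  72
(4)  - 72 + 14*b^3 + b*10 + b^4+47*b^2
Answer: 4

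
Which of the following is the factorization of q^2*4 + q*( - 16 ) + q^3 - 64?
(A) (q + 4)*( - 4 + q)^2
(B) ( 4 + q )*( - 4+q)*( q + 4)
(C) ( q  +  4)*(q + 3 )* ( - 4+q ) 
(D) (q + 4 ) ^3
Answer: B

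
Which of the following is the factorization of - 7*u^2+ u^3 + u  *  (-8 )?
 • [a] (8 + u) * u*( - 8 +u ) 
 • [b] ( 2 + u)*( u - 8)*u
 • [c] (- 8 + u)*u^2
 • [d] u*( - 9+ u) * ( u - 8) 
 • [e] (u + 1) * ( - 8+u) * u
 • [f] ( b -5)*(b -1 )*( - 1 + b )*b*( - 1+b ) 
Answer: e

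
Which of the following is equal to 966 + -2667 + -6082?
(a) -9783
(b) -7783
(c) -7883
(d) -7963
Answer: b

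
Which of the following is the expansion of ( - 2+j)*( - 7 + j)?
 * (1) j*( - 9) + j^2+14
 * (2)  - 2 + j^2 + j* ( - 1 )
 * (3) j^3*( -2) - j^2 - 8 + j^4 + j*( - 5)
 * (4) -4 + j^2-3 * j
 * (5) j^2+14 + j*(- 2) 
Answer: 1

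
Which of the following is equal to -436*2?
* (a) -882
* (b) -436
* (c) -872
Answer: c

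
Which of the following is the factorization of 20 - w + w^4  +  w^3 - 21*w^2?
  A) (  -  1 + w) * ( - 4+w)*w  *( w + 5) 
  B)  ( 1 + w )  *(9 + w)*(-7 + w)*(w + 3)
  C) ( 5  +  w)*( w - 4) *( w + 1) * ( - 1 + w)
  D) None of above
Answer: C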